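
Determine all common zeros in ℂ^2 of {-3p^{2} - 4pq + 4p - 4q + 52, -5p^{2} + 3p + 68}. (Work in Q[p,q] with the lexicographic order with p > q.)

Compute a lex Gröbner basis by Buchberger's algorithm.
f_1 = -3p^{2} - 4pq + 4p - 4q + 52, LT = p^{2}.
f_2 = -5p^{2} + 3p + 68, LT = p^{2}.

S(f_1,f_2): lcm = p^{2}. S = \tfrac{4}{3}pq - \tfrac{11}{15}p + \tfrac{4}{3}q - \tfrac{56}{15}.
  leading term pq: no divisor's leading term divides it; move \tfrac{4}{3}pq to the remainder.
  leading term p: no divisor's leading term divides it; move -\tfrac{11}{15}p to the remainder.
  leading term q: no divisor's leading term divides it; move \tfrac{4}{3}q to the remainder.
  leading term 1: no divisor's leading term divides it; move -\tfrac{56}{15} to the remainder.
  remainder \tfrac{4}{3}pq - \tfrac{11}{15}p + \tfrac{4}{3}q - \tfrac{56}{15} ≠ 0; add h_3 = \tfrac{4}{3}pq - \tfrac{11}{15}p + \tfrac{4}{3}q - \tfrac{56}{15} to the basis.

S(f_1,h_3): lcm = p^{2}q. S = \tfrac{11}{20}p^{2} + \tfrac{4}{3}pq^{2} - \tfrac{7}{3}pq + \tfrac{14}{5}p + \tfrac{4}{3}q^{2} - \tfrac{52}{3}q.
  leading term p^{2}: subtract (-\tfrac{11}{60})·f_1 from \tfrac{11}{20}p^{2} + \tfrac{4}{3}pq^{2} - \tfrac{7}{3}pq + \tfrac{14}{5}p + \tfrac{4}{3}q^{2} - \tfrac{52}{3}q → \tfrac{4}{3}pq^{2} - \tfrac{46}{15}pq + \tfrac{53}{15}p + \tfrac{4}{3}q^{2} - \tfrac{271}{15}q + \tfrac{143}{15}
  leading term pq^{2}: subtract (q)·h_3 from \tfrac{4}{3}pq^{2} - \tfrac{46}{15}pq + \tfrac{53}{15}p + \tfrac{4}{3}q^{2} - \tfrac{271}{15}q + \tfrac{143}{15} → -\tfrac{7}{3}pq + \tfrac{53}{15}p - \tfrac{43}{3}q + \tfrac{143}{15}
  leading term pq: subtract (-\tfrac{7}{4})·h_3 from -\tfrac{7}{3}pq + \tfrac{53}{15}p - \tfrac{43}{3}q + \tfrac{143}{15} → \tfrac{9}{4}p - 12q + 3
  leading term p: no divisor's leading term divides it; move \tfrac{9}{4}p to the remainder.
  leading term q: no divisor's leading term divides it; move -12q to the remainder.
  leading term 1: no divisor's leading term divides it; move 3 to the remainder.
  remainder \tfrac{9}{4}p - 12q + 3 ≠ 0; add h_4 = \tfrac{9}{4}p - 12q + 3 to the basis.

S(f_2,h_3): lcm = p^{2}q. S = \tfrac{11}{20}p^{2} - \tfrac{8}{5}pq + \tfrac{14}{5}p - \tfrac{68}{5}q.
  leading term p^{2}: subtract (-\tfrac{11}{60})·f_1 from \tfrac{11}{20}p^{2} - \tfrac{8}{5}pq + \tfrac{14}{5}p - \tfrac{68}{5}q → -\tfrac{7}{3}pq + \tfrac{53}{15}p - \tfrac{43}{3}q + \tfrac{143}{15}
  leading term pq: subtract (-\tfrac{7}{4})·h_3 from -\tfrac{7}{3}pq + \tfrac{53}{15}p - \tfrac{43}{3}q + \tfrac{143}{15} → \tfrac{9}{4}p - 12q + 3
  leading term p: subtract (1)·h_4 from \tfrac{9}{4}p - 12q + 3 → 0
  remainder 0.

S(f_1,h_4): lcm = p^{2}. S = \tfrac{20}{3}pq - \tfrac{8}{3}p + \tfrac{4}{3}q - \tfrac{52}{3}.
  leading term pq: subtract (5)·h_3 from \tfrac{20}{3}pq - \tfrac{8}{3}p + \tfrac{4}{3}q - \tfrac{52}{3} → p - \tfrac{16}{3}q + \tfrac{4}{3}
  leading term p: subtract (\tfrac{4}{9})·h_4 from p - \tfrac{16}{3}q + \tfrac{4}{3} → 0
  remainder 0.

S(f_2,h_4): lcm = p^{2}. S = \tfrac{16}{3}pq - \tfrac{29}{15}p - \tfrac{68}{5}.
  leading term pq: subtract (4)·h_3 from \tfrac{16}{3}pq - \tfrac{29}{15}p - \tfrac{68}{5} → p - \tfrac{16}{3}q + \tfrac{4}{3}
  leading term p: subtract (\tfrac{4}{9})·h_4 from p - \tfrac{16}{3}q + \tfrac{4}{3} → 0
  remainder 0.

S(h_3,h_4): lcm = pq. S = -\tfrac{11}{20}p + \tfrac{16}{3}q^{2} - \tfrac{1}{3}q - \tfrac{14}{5}.
  leading term p: subtract (-\tfrac{11}{45})·h_4 from -\tfrac{11}{20}p + \tfrac{16}{3}q^{2} - \tfrac{1}{3}q - \tfrac{14}{5} → \tfrac{16}{3}q^{2} - \tfrac{49}{15}q - \tfrac{31}{15}
  leading term q^{2}: no divisor's leading term divides it; move \tfrac{16}{3}q^{2} to the remainder.
  leading term q: no divisor's leading term divides it; move -\tfrac{49}{15}q to the remainder.
  leading term 1: no divisor's leading term divides it; move -\tfrac{31}{15} to the remainder.
  remainder \tfrac{16}{3}q^{2} - \tfrac{49}{15}q - \tfrac{31}{15} ≠ 0; add h_5 = \tfrac{16}{3}q^{2} - \tfrac{49}{15}q - \tfrac{31}{15} to the basis.

S(f_1,h_5): leading monomials are coprime, so the S-polynomial reduces to 0 (Buchberger's first criterion).
S(f_2,h_5): leading monomials are coprime, so the S-polynomial reduces to 0 (Buchberger's first criterion).
S(h_3,h_5): lcm = pq^{2}. S = \tfrac{1}{16}pq + \tfrac{31}{80}p + q^{2} - \tfrac{14}{5}q.
  leading term pq: subtract (\tfrac{3}{64})·h_3 from \tfrac{1}{16}pq + \tfrac{31}{80}p + q^{2} - \tfrac{14}{5}q → \tfrac{27}{64}p + q^{2} - \tfrac{229}{80}q + \tfrac{7}{40}
  leading term p: subtract (\tfrac{3}{16})·h_4 from \tfrac{27}{64}p + q^{2} - \tfrac{229}{80}q + \tfrac{7}{40} → q^{2} - \tfrac{49}{80}q - \tfrac{31}{80}
  leading term q^{2}: subtract (\tfrac{3}{16})·h_5 from q^{2} - \tfrac{49}{80}q - \tfrac{31}{80} → 0
  remainder 0.

S(h_4,h_5): leading monomials are coprime, so the S-polynomial reduces to 0 (Buchberger's first criterion).
Every S-polynomial of the final basis reduces to 0, so we have a Gröbner basis.
Inter-reduce: drop elements whose leading term is divisible by another's, tail-reduce, and make monic.
Reduced Gröbner basis: {p - \tfrac{16}{3}q + \tfrac{4}{3}, q^{2} - \tfrac{49}{80}q - \tfrac{31}{80}}.

A lex Gröbner basis eliminates variables successively. Here q^{2} - \tfrac{49}{80}q - \tfrac{31}{80} depends only on q, with roots {-31/80, 1}; lifting each root through the earlier basis elements recovers the full solutions.
  q = -31/80: the earlier basis element becomes p + \tfrac{17}{5} = 0, giving p = -17/5 — point (-17/5, -31/80).
  q = 1: the earlier basis element becomes p - 4 = 0, giving p = 4 — point (4, 1).

{(-17/5, -31/80), (4, 1)}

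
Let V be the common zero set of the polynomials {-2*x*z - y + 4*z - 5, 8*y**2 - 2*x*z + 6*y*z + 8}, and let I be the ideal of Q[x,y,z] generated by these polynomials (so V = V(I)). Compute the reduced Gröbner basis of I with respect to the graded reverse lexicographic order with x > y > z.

f_1 = -2*x*z - y + 4*z - 5, LT = x*z.
f_2 = 8*y**2 - 2*x*z + 6*y*z + 8, LT = y**2.

The S-polynomials (S(f_1,f_2)) all reduce to 0 modulo the current basis, so we have a Gröbner basis.

G = {y**2 + 3/4*y*z + 1/8*y - 1/2*z + 13/8, x*z + 1/2*y - 2*z + 5/2}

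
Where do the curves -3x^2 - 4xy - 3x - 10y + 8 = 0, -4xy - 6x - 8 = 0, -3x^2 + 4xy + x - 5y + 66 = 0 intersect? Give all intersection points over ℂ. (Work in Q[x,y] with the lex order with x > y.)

{(4, -2)}

Compute a lex Gröbner basis by Buchberger's algorithm.
f_1 = -3x^2 - 4xy - 3x - 10y + 8, LT = x^2.
f_2 = -4xy - 6x - 8, LT = xy.
f_3 = -3x^2 + 4xy + x - 5y + 66, LT = x^2.

S(f_1,f_2): lcm = x^2y. S = -3/2x^2 + 4/3xy^2 + xy - 2x + 10/3y^2 - 8/3y.
  leading term x^2: subtract (1/2)·f_1 from -3/2x^2 + 4/3xy^2 + xy - 2x + 10/3y^2 - 8/3y → 4/3xy^2 + 3xy - 1/2x + 10/3y^2 + 7/3y - 4
  leading term xy^2: subtract (-1/3y)·f_2 from 4/3xy^2 + 3xy - 1/2x + 10/3y^2 + 7/3y - 4 → xy - 1/2x + 10/3y^2 - 1/3y - 4
  leading term xy: subtract (-1/4)·f_2 from xy - 1/2x + 10/3y^2 - 1/3y - 4 → -2x + 10/3y^2 - 1/3y - 6
  leading term x: no divisor's leading term divides it; move -2x to the remainder.
  leading term y^2: no divisor's leading term divides it; move 10/3y^2 to the remainder.
  leading term y: no divisor's leading term divides it; move -1/3y to the remainder.
  leading term 1: no divisor's leading term divides it; move -6 to the remainder.
  remainder -2x + 10/3y^2 - 1/3y - 6 ≠ 0; add h_4 = -2x + 10/3y^2 - 1/3y - 6 to the basis.

S(f_1,f_3): lcm = x^2. S = 8/3xy + 4/3x + 5/3y + 58/3.
  leading term xy: subtract (-2/3)·f_2 from 8/3xy + 4/3x + 5/3y + 58/3 → -8/3x + 5/3y + 14
  leading term x: subtract (4/3)·h_4 from -8/3x + 5/3y + 14 → -40/9y^2 + 19/9y + 22
  leading term y^2: no divisor's leading term divides it; move -40/9y^2 to the remainder.
  leading term y: no divisor's leading term divides it; move 19/9y to the remainder.
  leading term 1: no divisor's leading term divides it; move 22 to the remainder.
  remainder -40/9y^2 + 19/9y + 22 ≠ 0; add h_5 = -40/9y^2 + 19/9y + 22 to the basis.

S(f_2,f_3): lcm = x^2y. S = 3/2x^2 + 4/3xy^2 + 1/3xy + 2x - 5/3y^2 + 22y.
  leading term x^2: subtract (-1/2)·f_1 from 3/2x^2 + 4/3xy^2 + 1/3xy + 2x - 5/3y^2 + 22y → 4/3xy^2 - 5/3xy + 1/2x - 5/3y^2 + 17y + 4
  leading term xy^2: subtract (-1/3y)·f_2 from 4/3xy^2 - 5/3xy + 1/2x - 5/3y^2 + 17y + 4 → -11/3xy + 1/2x - 5/3y^2 + 43/3y + 4
  leading term xy: subtract (11/12)·f_2 from -11/3xy + 1/2x - 5/3y^2 + 43/3y + 4 → 6x - 5/3y^2 + 43/3y + 34/3
  leading term x: subtract (-3)·h_4 from 6x - 5/3y^2 + 43/3y + 34/3 → 25/3y^2 + 40/3y - 20/3
  leading term y^2: subtract (-15/8)·h_5 from 25/3y^2 + 40/3y - 20/3 → 415/24y + 415/12
  leading term y: no divisor's leading term divides it; move 415/24y to the remainder.
  leading term 1: no divisor's leading term divides it; move 415/12 to the remainder.
  remainder 415/24y + 415/12 ≠ 0; add h_6 = 415/24y + 415/12 to the basis.

The other S-polynomials (S(f_1,h_4), S(f_2,h_4), S(f_3,h_4), S(f_1,h_5), S(f_2,h_5), S(f_3,h_5), S(h_4,h_5), S(f_1,h_6), S(f_2,h_6), S(f_3,h_6), S(h_4,h_6), S(h_5,h_6)) all reduce to 0 modulo the current basis, so we have a Gröbner basis.
Inter-reduce: drop elements whose leading term is divisible by another's, tail-reduce, and make monic.
Reduced Gröbner basis: {x - 4, y + 2}.

Since the basis is lex-ordered, y + 2 is univariate in y. Its roots are {-2}. Back-substituting each root into the other basis elements fixes the other coordinates.
  y = -2: the earlier basis element becomes x - 4 = 0, giving x = 4 — point (4, -2).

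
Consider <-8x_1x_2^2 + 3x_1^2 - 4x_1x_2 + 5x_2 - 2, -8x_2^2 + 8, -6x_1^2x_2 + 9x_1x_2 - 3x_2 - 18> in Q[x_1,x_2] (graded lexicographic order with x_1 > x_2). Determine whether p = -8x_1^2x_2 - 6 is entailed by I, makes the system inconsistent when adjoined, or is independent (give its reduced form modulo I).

First compute the reduced Gröbner basis of I by Buchberger's algorithm.
f_1 = -8x_1x_2^2 + 3x_1^2 - 4x_1x_2 + 5x_2 - 2, LT = x_1x_2^2.
f_2 = -8x_2^2 + 8, LT = x_2^2.
f_3 = -6x_1^2x_2 + 9x_1x_2 - 3x_2 - 18, LT = x_1^2x_2.

S(f_1,f_2): lcm = x_1x_2^2. S = -3/8x_1^2 + 1/2x_1x_2 + x_1 - 5/8x_2 + 1/4.
  leading term x_1^2: no divisor's leading term divides it; move -3/8x_1^2 to the remainder.
  leading term x_1x_2: no divisor's leading term divides it; move 1/2x_1x_2 to the remainder.
  leading term x_1: no divisor's leading term divides it; move x_1 to the remainder.
  leading term x_2: no divisor's leading term divides it; move -5/8x_2 to the remainder.
  leading term 1: no divisor's leading term divides it; move 1/4 to the remainder.
  remainder -3/8x_1^2 + 1/2x_1x_2 + x_1 - 5/8x_2 + 1/4 ≠ 0; add h_4 = -3/8x_1^2 + 1/2x_1x_2 + x_1 - 5/8x_2 + 1/4 to the basis.

S(f_1,f_3): lcm = x_1^2x_2^2. S = -3/8x_1^3 + 1/2x_1^2x_2 + 3/2x_1x_2^2 - 5/8x_1x_2 - 1/2x_2^2 + 1/4x_1 - 3x_2.
  leading term x_1^3: subtract (x_1)·h_4 from -3/8x_1^3 + 1/2x_1^2x_2 + 3/2x_1x_2^2 - 5/8x_1x_2 - 1/2x_2^2 + 1/4x_1 - 3x_2 → 3/2x_1x_2^2 - x_1^2 - 1/2x_2^2 - 3x_2
  leading term x_1x_2^2: subtract (-3/16)·f_1 from 3/2x_1x_2^2 - x_1^2 - 1/2x_2^2 - 3x_2 → -7/16x_1^2 - 3/4x_1x_2 - 1/2x_2^2 - 33/16x_2 - 3/8
  leading term x_1^2: subtract (7/6)·h_4 from -7/16x_1^2 - 3/4x_1x_2 - 1/2x_2^2 - 33/16x_2 - 3/8 → -4/3x_1x_2 - 1/2x_2^2 - 7/6x_1 - 4/3x_2 - 2/3
  leading term x_1x_2: no divisor's leading term divides it; move -4/3x_1x_2 to the remainder.
  leading term x_2^2: subtract (1/16)·f_2 from -1/2x_2^2 - 7/6x_1 - 4/3x_2 - 2/3 → -7/6x_1 - 4/3x_2 - 7/6
  leading term x_1: no divisor's leading term divides it; move -7/6x_1 to the remainder.
  leading term x_2: no divisor's leading term divides it; move -4/3x_2 to the remainder.
  leading term 1: no divisor's leading term divides it; move -7/6 to the remainder.
  remainder -4/3x_1x_2 - 7/6x_1 - 4/3x_2 - 7/6 ≠ 0; add h_5 = -4/3x_1x_2 - 7/6x_1 - 4/3x_2 - 7/6 to the basis.

S(f_1,h_4): lcm = x_1^2x_2^2. S = 4/3x_1x_2^3 - 3/8x_1^3 + 1/2x_1^2x_2 + 8/3x_1x_2^2 - 5/3x_2^3 - 5/8x_1x_2 + 2/3x_2^2 + 1/4x_1.
  leading term x_1x_2^3: subtract (-1/6x_2)·f_1 from 4/3x_1x_2^3 - 3/8x_1^3 + 1/2x_1^2x_2 + 8/3x_1x_2^2 - 5/3x_2^3 - 5/8x_1x_2 + 2/3x_2^2 + 1/4x_1 → -3/8x_1^3 + x_1^2x_2 + 2x_1x_2^2 - 5/3x_2^3 - 5/8x_1x_2 + 3/2x_2^2 + 1/4x_1 - 1/3x_2
  leading term x_1^3: subtract (x_1)·h_4 from -3/8x_1^3 + x_1^2x_2 + 2x_1x_2^2 - 5/3x_2^3 - 5/8x_1x_2 + 3/2x_2^2 + 1/4x_1 - 1/3x_2 → 1/2x_1^2x_2 + 2x_1x_2^2 - 5/3x_2^3 - x_1^2 + 3/2x_2^2 - 1/3x_2
  leading term x_1^2x_2: subtract (-1/12)·f_3 from 1/2x_1^2x_2 + 2x_1x_2^2 - 5/3x_2^3 - x_1^2 + 3/2x_2^2 - 1/3x_2 → 2x_1x_2^2 - 5/3x_2^3 - x_1^2 + 3/4x_1x_2 + 3/2x_2^2 - 7/12x_2 - 3/2
  leading term x_1x_2^2: subtract (-1/4)·f_1 from 2x_1x_2^2 - 5/3x_2^3 - x_1^2 + 3/4x_1x_2 + 3/2x_2^2 - 7/12x_2 - 3/2 → -5/3x_2^3 - 1/4x_1^2 - 1/4x_1x_2 + 3/2x_2^2 + 2/3x_2 - 2
  leading term x_2^3: subtract (5/24x_2)·f_2 from -5/3x_2^3 - 1/4x_1^2 - 1/4x_1x_2 + 3/2x_2^2 + 2/3x_2 - 2 → -1/4x_1^2 - 1/4x_1x_2 + 3/2x_2^2 - x_2 - 2
  leading term x_1^2: subtract (2/3)·h_4 from -1/4x_1^2 - 1/4x_1x_2 + 3/2x_2^2 - x_2 - 2 → -7/12x_1x_2 + 3/2x_2^2 - 2/3x_1 - 7/12x_2 - 13/6
  leading term x_1x_2: subtract (7/16)·h_5 from -7/12x_1x_2 + 3/2x_2^2 - 2/3x_1 - 7/12x_2 - 13/6 → 3/2x_2^2 - 5/32x_1 - 53/32
  leading term x_2^2: subtract (-3/16)·f_2 from 3/2x_2^2 - 5/32x_1 - 53/32 → -5/32x_1 - 5/32
  leading term x_1: no divisor's leading term divides it; move -5/32x_1 to the remainder.
  leading term 1: no divisor's leading term divides it; move -5/32 to the remainder.
  remainder -5/32x_1 - 5/32 ≠ 0; add h_6 = -5/32x_1 - 5/32 to the basis.

S(f_3,h_5): lcm = x_1^2x_2. S = -7/8x_1^2 - 5/2x_1x_2 - 7/8x_1 + 1/2x_2 + 3.
  leading term x_1^2: subtract (7/3)·h_4 from -7/8x_1^2 - 5/2x_1x_2 - 7/8x_1 + 1/2x_2 + 3 → -11/3x_1x_2 - 77/24x_1 + 47/24x_2 + 29/12
  leading term x_1x_2: subtract (11/4)·h_5 from -11/3x_1x_2 - 77/24x_1 + 47/24x_2 + 29/12 → 45/8x_2 + 45/8
  leading term x_2: no divisor's leading term divides it; move 45/8x_2 to the remainder.
  leading term 1: no divisor's leading term divides it; move 45/8 to the remainder.
  remainder 45/8x_2 + 45/8 ≠ 0; add h_7 = 45/8x_2 + 45/8 to the basis.

The other S-polynomials (S(f_2,f_3), S(f_2,h_4), S(f_3,h_4), S(f_1,h_5), S(f_2,h_5), S(h_4,h_5), S(f_1,h_6), S(f_2,h_6), S(f_3,h_6), S(h_4,h_6), S(h_5,h_6), S(f_1,h_7), S(f_2,h_7), S(f_3,h_7), S(h_4,h_7), S(h_5,h_7), S(h_6,h_7)) all reduce to 0 modulo the current basis, so we have a Gröbner basis.
Inter-reduce: drop elements whose leading term is divisible by another's, tail-reduce, and make monic.
Reduced Gröbner basis: {x_1 + 1, x_2 + 1}.
Label its elements g_1 = x_1 + 1, g_2 = x_2 + 1.

Reduce p = -8x_1^2x_2 - 6 modulo G:
  leading term x_1^2x_2: subtract (-8x_1x_2)·g_1 from -8x_1^2x_2 - 6 → 8x_1x_2 - 6
  leading term x_1x_2: subtract (8x_2)·g_1 from 8x_1x_2 - 6 → -8x_2 - 6
  leading term x_2: subtract (-8)·g_2 from -8x_2 - 6 → 2
  leading term 1: no divisor's leading term divides it; move 2 to the remainder.
  normal form = 2.
The normal form is nonzero, so p ∉ I. Since p minus its normal form lies in I, I + (p) = I + (r) where r = 2; decide whether this ideal is the whole ring.
Here r = 2 is a nonzero constant, hence a unit: 1 ∈ I + (p), the Gröbner basis of I + (p) is {1}, and the enlarged system has no common solution — adjoining p is inconsistent.

Adjoining -8x_1^2x_2 - 6 makes the ideal the whole ring: the system is inconsistent.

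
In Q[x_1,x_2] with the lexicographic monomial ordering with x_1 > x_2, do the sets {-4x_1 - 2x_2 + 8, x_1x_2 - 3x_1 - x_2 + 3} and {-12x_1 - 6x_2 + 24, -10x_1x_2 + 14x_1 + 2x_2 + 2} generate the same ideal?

Yes, the ideals are equal.

Two ideals are equal iff their reduced Gröbner bases coincide (the reduced basis is unique for a fixed ordering).
Buchberger on the first generating set:
f_1 = -4x_1 - 2x_2 + 8, LT = x_1.
f_2 = x_1x_2 - 3x_1 - x_2 + 3, LT = x_1x_2.

S(f_1,f_2): lcm = x_1x_2. S = 3x_1 + 1/2x_2^2 - x_2 - 3.
  leading term x_1: subtract (-3/4)·f_1 from 3x_1 + 1/2x_2^2 - x_2 - 3 → 1/2x_2^2 - 5/2x_2 + 3
  leading term x_2^2: no divisor's leading term divides it; move 1/2x_2^2 to the remainder.
  leading term x_2: no divisor's leading term divides it; move -5/2x_2 to the remainder.
  leading term 1: no divisor's leading term divides it; move 3 to the remainder.
  remainder 1/2x_2^2 - 5/2x_2 + 3 ≠ 0; add g_3 = 1/2x_2^2 - 5/2x_2 + 3 to the basis.

The other S-polynomials (S(f_1,g_3), S(f_2,g_3)) all reduce to 0 modulo the current basis, so we have a Gröbner basis.
Inter-reduce: drop elements whose leading term is divisible by another's, tail-reduce, and make monic.
Reduced Gröbner basis: {x_1 + 1/2x_2 - 2, x_2^2 - 5x_2 + 6}.

Buchberger on the second generating set:
h_1 = -12x_1 - 6x_2 + 24, LT = x_1.
h_2 = -10x_1x_2 + 14x_1 + 2x_2 + 2, LT = x_1x_2.

S(h_1,h_2): lcm = x_1x_2. S = 7/5x_1 + 1/2x_2^2 - 9/5x_2 + 1/5.
  leading term x_1: subtract (-7/60)·h_1 from 7/5x_1 + 1/2x_2^2 - 9/5x_2 + 1/5 → 1/2x_2^2 - 5/2x_2 + 3
  leading term x_2^2: no divisor's leading term divides it; move 1/2x_2^2 to the remainder.
  leading term x_2: no divisor's leading term divides it; move -5/2x_2 to the remainder.
  leading term 1: no divisor's leading term divides it; move 3 to the remainder.
  remainder 1/2x_2^2 - 5/2x_2 + 3 ≠ 0; add k_3 = 1/2x_2^2 - 5/2x_2 + 3 to the basis.

The other S-polynomials (S(h_1,k_3), S(h_2,k_3)) all reduce to 0 modulo the current basis, so we have a Gröbner basis.
Inter-reduce: drop elements whose leading term is divisible by another's, tail-reduce, and make monic.
Reduced Gröbner basis: {x_1 + 1/2x_2 - 2, x_2^2 - 5x_2 + 6}.

Same reduced basis, so the two generating sets span the same ideal.
The choice of monomial ordering does not affect the verdict — as long as both bases are computed under the same ordering, their equality decides ideal equality.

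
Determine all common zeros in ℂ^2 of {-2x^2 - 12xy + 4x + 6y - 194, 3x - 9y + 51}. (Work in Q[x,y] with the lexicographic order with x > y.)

Compute a lex Gröbner basis by Buchberger's algorithm.
f_1 = -2x^2 - 12xy + 4x + 6y - 194, LT = x^2.
f_2 = 3x - 9y + 51, LT = x.

S(f_1,f_2): lcm = x^2. S = 9xy - 19x - 3y + 97.
  leading term xy: subtract (3y)·f_2 from 9xy - 19x - 3y + 97 → -19x + 27y^2 - 156y + 97
  leading term x: subtract (-19/3)·f_2 from -19x + 27y^2 - 156y + 97 → 27y^2 - 213y + 420
  leading term y^2: no divisor's leading term divides it; move 27y^2 to the remainder.
  leading term y: no divisor's leading term divides it; move -213y to the remainder.
  leading term 1: no divisor's leading term divides it; move 420 to the remainder.
  remainder 27y^2 - 213y + 420 ≠ 0; add h_3 = 27y^2 - 213y + 420 to the basis.

The other S-polynomials (S(f_1,h_3), S(f_2,h_3)) all reduce to 0 modulo the current basis, so we have a Gröbner basis.
Inter-reduce: drop elements whose leading term is divisible by another's, tail-reduce, and make monic.
Reduced Gröbner basis: {x - 3y + 17, y^2 - 71/9y + 140/9}.

From the last basis element, y^2 - 71/9y + 140/9 = 0, so y takes values in {35/9, 4}. Each choice, substituted upward through the basis, yields the corresponding point(s) of the solution set.
  y = 35/9: the earlier basis element becomes x + 16/3 = 0, giving x = -16/3 — point (-16/3, 35/9).
  y = 4: the earlier basis element becomes x + 5 = 0, giving x = -5 — point (-5, 4).
Each listed point satisfies every original equation (direct substitution).
A lex Gröbner basis triangularizes the system, enabling back-substitution.

{(-16/3, 35/9), (-5, 4)}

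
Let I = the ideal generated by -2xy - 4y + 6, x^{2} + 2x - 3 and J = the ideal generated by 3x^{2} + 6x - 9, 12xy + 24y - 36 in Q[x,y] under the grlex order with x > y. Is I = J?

Yes, the ideals are equal.

Equality of ideals is decidable: compute both reduced Gröbner bases (unique for the ordering) and check whether they agree.
Buchberger on the first generating set:
f_1 = -2xy - 4y + 6, LT = xy.
f_2 = x^{2} + 2x - 3, LT = x^{2}.

S(f_1,f_2): lcm = x^{2}y. S = -3x + 3y.
  leading term x: no divisor's leading term divides it; move -3x to the remainder.
  leading term y: no divisor's leading term divides it; move 3y to the remainder.
  remainder -3x + 3y ≠ 0; add g_3 = -3x + 3y to the basis.

S(f_1,g_3): lcm = xy. S = y^{2} + 2y - 3.
  leading term y^{2}: no divisor's leading term divides it; move y^{2} to the remainder.
  leading term y: no divisor's leading term divides it; move 2y to the remainder.
  leading term 1: no divisor's leading term divides it; move -3 to the remainder.
  remainder y^{2} + 2y - 3 ≠ 0; add g_4 = y^{2} + 2y - 3 to the basis.

S(f_2,g_3): lcm = x^{2}. S = xy + 2x - 3.
  leading term xy: subtract (-\tfrac{1}{2})·f_1 from xy + 2x - 3 → 2x - 2y
  leading term x: subtract (-\tfrac{2}{3})·g_3 from 2x - 2y → 0
  remainder 0.

S(f_1,g_4): lcm = xy^{2}. S = -2xy + 2y^{2} + 3x - 3y.
  leading term xy: subtract (1)·f_1 from -2xy + 2y^{2} + 3x - 3y → 2y^{2} + 3x + y - 6
  leading term y^{2}: subtract (2)·g_4 from 2y^{2} + 3x + y - 6 → 3x - 3y
  leading term x: subtract (-1)·g_3 from 3x - 3y → 0
  remainder 0.

S(f_2,g_4): leading monomials are coprime, so the S-polynomial reduces to 0 (Buchberger's first criterion).
S(g_3,g_4): leading monomials are coprime, so the S-polynomial reduces to 0 (Buchberger's first criterion).
Every S-polynomial of the final basis reduces to 0, so we have a Gröbner basis.
Inter-reduce: drop elements whose leading term is divisible by another's, tail-reduce, and make monic.
Reduced Gröbner basis: {y^{2} + 2y - 3, x - y}.

Buchberger on the second generating set:
h_1 = 3x^{2} + 6x - 9, LT = x^{2}.
h_2 = 12xy + 24y - 36, LT = xy.

S(h_1,h_2): lcm = x^{2}y. S = 3x - 3y.
  leading term x: no divisor's leading term divides it; move 3x to the remainder.
  leading term y: no divisor's leading term divides it; move -3y to the remainder.
  remainder 3x - 3y ≠ 0; add k_3 = 3x - 3y to the basis.

S(h_1,k_3): lcm = x^{2}. S = xy + 2x - 3.
  leading term xy: subtract (\tfrac{1}{12})·h_2 from xy + 2x - 3 → 2x - 2y
  leading term x: subtract (\tfrac{2}{3})·k_3 from 2x - 2y → 0
  remainder 0.

S(h_2,k_3): lcm = xy. S = y^{2} + 2y - 3.
  leading term y^{2}: no divisor's leading term divides it; move y^{2} to the remainder.
  leading term y: no divisor's leading term divides it; move 2y to the remainder.
  leading term 1: no divisor's leading term divides it; move -3 to the remainder.
  remainder y^{2} + 2y - 3 ≠ 0; add k_4 = y^{2} + 2y - 3 to the basis.

S(h_1,k_4): leading monomials are coprime, so the S-polynomial reduces to 0 (Buchberger's first criterion).
S(h_2,k_4): lcm = xy^{2}. S = -2xy + 2y^{2} + 3x - 3y.
  leading term xy: subtract (-\tfrac{1}{6})·h_2 from -2xy + 2y^{2} + 3x - 3y → 2y^{2} + 3x + y - 6
  leading term y^{2}: subtract (2)·k_4 from 2y^{2} + 3x + y - 6 → 3x - 3y
  leading term x: subtract (1)·k_3 from 3x - 3y → 0
  remainder 0.

S(k_3,k_4): leading monomials are coprime, so the S-polynomial reduces to 0 (Buchberger's first criterion).
Every S-polynomial of the final basis reduces to 0, so we have a Gröbner basis.
Inter-reduce: drop elements whose leading term is divisible by another's, tail-reduce, and make monic.
Reduced Gröbner basis: {y^{2} + 2y - 3, x - y}.

The two bases agree; hence the ideals are identical.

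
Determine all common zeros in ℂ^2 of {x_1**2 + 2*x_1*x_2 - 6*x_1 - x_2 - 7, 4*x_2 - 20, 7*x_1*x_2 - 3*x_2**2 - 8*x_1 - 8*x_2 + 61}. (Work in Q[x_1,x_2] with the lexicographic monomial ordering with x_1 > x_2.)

Compute a lex Gröbner basis by Buchberger's algorithm.
f_1 = x_1**2 + 2*x_1*x_2 - 6*x_1 - x_2 - 7, LT = x_1**2.
f_2 = 4*x_2 - 20, LT = x_2.
f_3 = 7*x_1*x_2 - 8*x_1 - 3*x_2**2 - 8*x_2 + 61, LT = x_1*x_2.

S(f_1,f_3): lcm = x_1**2*x_2. S = 8/7*x_1**2 + 17/7*x_1*x_2**2 - 34/7*x_1*x_2 - 61/7*x_1 - x_2**2 - 7*x_2.
  leading term x_1**2: subtract (8/7)·f_1 from 8/7*x_1**2 + 17/7*x_1*x_2**2 - 34/7*x_1*x_2 - 61/7*x_1 - x_2**2 - 7*x_2 → 17/7*x_1*x_2**2 - 50/7*x_1*x_2 - 13/7*x_1 - x_2**2 - 41/7*x_2 + 8
  leading term x_1*x_2**2: subtract (17/28*x_1*x_2)·f_2 from 17/7*x_1*x_2**2 - 50/7*x_1*x_2 - 13/7*x_1 - x_2**2 - 41/7*x_2 + 8 → 5*x_1*x_2 - 13/7*x_1 - x_2**2 - 41/7*x_2 + 8
  leading term x_1*x_2: subtract (5/4*x_1)·f_2 from 5*x_1*x_2 - 13/7*x_1 - x_2**2 - 41/7*x_2 + 8 → 162/7*x_1 - x_2**2 - 41/7*x_2 + 8
  leading term x_1: no divisor's leading term divides it; move 162/7*x_1 to the remainder.
  leading term x_2**2: subtract (-1/4*x_2)·f_2 from -x_2**2 - 41/7*x_2 + 8 → -76/7*x_2 + 8
  leading term x_2: subtract (-19/7)·f_2 from -76/7*x_2 + 8 → -324/7
  leading term 1: no divisor's leading term divides it; move -324/7 to the remainder.
  remainder 162/7*x_1 - 324/7 ≠ 0; add h_4 = 162/7*x_1 - 324/7 to the basis.

The other S-polynomials (S(f_1,f_2), S(f_2,f_3), S(f_1,h_4), S(f_2,h_4), S(f_3,h_4)) all reduce to 0 modulo the current basis, so we have a Gröbner basis.
Inter-reduce: drop elements whose leading term is divisible by another's, tail-reduce, and make monic.
Reduced Gröbner basis: {x_1 - 2, x_2 - 5}.

The lex basis is triangular: the last element involves only x_2. Solving x_2 - 5 = 0 gives x_2 ∈ {5}; substituting each value into the earlier elements determines the remaining variables.
  x_2 = 5: the earlier basis element becomes x_1 - 2 = 0, giving x_1 = 2 — point (2, 5).
A lex Gröbner basis triangularizes the system, enabling back-substitution.

{(2, 5)}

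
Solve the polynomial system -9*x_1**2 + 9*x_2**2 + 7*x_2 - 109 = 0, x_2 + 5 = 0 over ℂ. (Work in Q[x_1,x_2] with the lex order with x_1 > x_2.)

Compute a lex Gröbner basis by Buchberger's algorithm.
f_1 = -9*x_1**2 + 9*x_2**2 + 7*x_2 - 109, LT = x_1**2.
f_2 = x_2 + 5, LT = x_2.

The S-polynomials (S(f_1,f_2)) all reduce to 0 modulo the current basis, so we have a Gröbner basis.
Inter-reduce: drop elements whose leading term is divisible by another's, tail-reduce, and make monic.
Reduced Gröbner basis: {x_1**2 - 9, x_2 + 5}.

A lex Gröbner basis eliminates variables successively. Here x_2 + 5 depends only on x_2, with roots {-5}; lifting each root through the earlier basis elements recovers the full solutions.
  x_2 = -5: the earlier basis element becomes x_1**2 - 9 = 0, giving x_1 = -3, 3 — points (-3, -5), (3, -5).
This is the nonlinear analogue of row-reducing a linear system.

{(-3, -5), (3, -5)}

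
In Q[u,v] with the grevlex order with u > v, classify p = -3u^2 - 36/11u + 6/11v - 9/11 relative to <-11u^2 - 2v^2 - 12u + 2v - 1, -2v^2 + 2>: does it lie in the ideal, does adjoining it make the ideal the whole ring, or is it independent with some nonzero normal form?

-3u^2 - 36/11u + 6/11v - 9/11 lies in I (it reduces to 0).

First compute the reduced Gröbner basis of I by Buchberger's algorithm.
f_1 = -11u^2 - 2v^2 - 12u + 2v - 1, LT = u^2.
f_2 = -2v^2 + 2, LT = v^2.

The S-polynomials (S(f_1,f_2)) all reduce to 0 modulo the current basis, so we have a Gröbner basis.
Inter-reduce: drop elements whose leading term is divisible by another's, tail-reduce, and make monic.
Reduced Gröbner basis: {u^2 + 12/11u - 2/11v + 3/11, v^2 - 1}.
Label its elements g_1 = u^2 + 12/11u - 2/11v + 3/11, g_2 = v^2 - 1.

Reduce p = -3u^2 - 36/11u + 6/11v - 9/11 modulo G:
  leading term u^2: subtract (-3)·g_1 from -3u^2 - 36/11u + 6/11v - 9/11 → 0
  normal form = 0.
Since the normal form is 0, p ∈ I.

Ideal membership is decidable via reduction modulo a Gröbner basis.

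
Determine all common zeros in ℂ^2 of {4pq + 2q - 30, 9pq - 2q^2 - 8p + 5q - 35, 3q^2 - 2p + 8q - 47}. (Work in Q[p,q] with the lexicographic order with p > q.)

{(2, 3)}

Compute a lex Gröbner basis by Buchberger's algorithm.
f_1 = 4pq + 2q - 30, LT = pq.
f_2 = 9pq - 8p - 2q^2 + 5q - 35, LT = pq.
f_3 = -2p + 3q^2 + 8q - 47, LT = p.

S(f_1,f_2): lcm = pq. S = 8/9p + 2/9q^2 - 1/18q - 65/18.
  leading term p: subtract (-4/9)·f_3 from 8/9p + 2/9q^2 - 1/18q - 65/18 → 14/9q^2 + 7/2q - 49/2
  leading term q^2: no divisor's leading term divides it; move 14/9q^2 to the remainder.
  leading term q: no divisor's leading term divides it; move 7/2q to the remainder.
  leading term 1: no divisor's leading term divides it; move -49/2 to the remainder.
  remainder 14/9q^2 + 7/2q - 49/2 ≠ 0; add h_4 = 14/9q^2 + 7/2q - 49/2 to the basis.

S(f_1,f_3): lcm = pq. S = 3/2q^3 + 4q^2 - 23q - 15/2.
  leading term q^3: subtract (27/28q)·h_4 from 3/2q^3 + 4q^2 - 23q - 15/2 → 5/8q^2 + 5/8q - 15/2
  leading term q^2: subtract (45/112)·h_4 from 5/8q^2 + 5/8q - 15/2 → -25/32q + 75/32
  leading term q: no divisor's leading term divides it; move -25/32q to the remainder.
  leading term 1: no divisor's leading term divides it; move 75/32 to the remainder.
  remainder -25/32q + 75/32 ≠ 0; add h_5 = -25/32q + 75/32 to the basis.

The other S-polynomials (S(f_2,f_3), S(f_1,h_4), S(f_2,h_4), S(f_3,h_4), S(f_1,h_5), S(f_2,h_5), S(f_3,h_5), S(h_4,h_5)) all reduce to 0 modulo the current basis, so we have a Gröbner basis.
Inter-reduce: drop elements whose leading term is divisible by another's, tail-reduce, and make monic.
Reduced Gröbner basis: {p - 2, q - 3}.

Since the basis is lex-ordered, q - 3 is univariate in q. Its roots are {3}. Back-substituting each root into the other basis elements fixes the other coordinates.
  q = 3: the earlier basis element becomes p - 2 = 0, giving p = 2 — point (2, 3).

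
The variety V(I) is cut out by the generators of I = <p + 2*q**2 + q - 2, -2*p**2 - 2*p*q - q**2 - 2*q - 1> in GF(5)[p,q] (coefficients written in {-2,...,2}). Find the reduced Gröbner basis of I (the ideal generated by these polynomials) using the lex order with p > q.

This is the nonlinear analogue of row-reducing a linear system.

f_1 = p + 2*q**2 + q - 2, LT = p.
f_2 = -2*p**2 - 2*p*q - q**2 - 2*q - 1, LT = p**2.

S(f_1,f_2): lcm = p**2. S = 2*p*q**2 - 2*p + 2*q**2 - q + 2.
  leading term p*q**2: subtract (2*q**2)·f_1 from 2*p*q**2 - 2*p + 2*q**2 - q + 2 → -2*p + q**4 - 2*q**3 + q**2 - q + 2
  leading term p: subtract (-2)·f_1 from -2*p + q**4 - 2*q**3 + q**2 - q + 2 → q**4 - 2*q**3 + q - 2
  leading term q**4: no divisor's leading term divides it; move q**4 to the remainder.
  leading term q**3: no divisor's leading term divides it; move -2*q**3 to the remainder.
  leading term q: no divisor's leading term divides it; move q to the remainder.
  leading term 1: no divisor's leading term divides it; move -2 to the remainder.
  remainder q**4 - 2*q**3 + q - 2 ≠ 0; add g_3 = q**4 - 2*q**3 + q - 2 to the basis.

S(f_1,g_3): leading monomials are coprime, so the S-polynomial reduces to 0 (Buchberger's first criterion).
S(f_2,g_3): leading monomials are coprime, so the S-polynomial reduces to 0 (Buchberger's first criterion).
Every S-polynomial of the final basis reduces to 0, so we have a Gröbner basis.
Inter-reduce: drop elements whose leading term is divisible by another's, tail-reduce, and make monic.

G = {p + 2*q**2 + q - 2, q**4 - 2*q**3 + q - 2}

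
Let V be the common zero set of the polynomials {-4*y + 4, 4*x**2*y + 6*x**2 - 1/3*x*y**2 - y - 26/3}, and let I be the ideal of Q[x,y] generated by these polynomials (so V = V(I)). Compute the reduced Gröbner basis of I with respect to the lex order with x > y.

G = {x**2 - 1/30*x - 29/30, y - 1}

f_1 = -4*y + 4, LT = y.
f_2 = 4*x**2*y + 6*x**2 - 1/3*x*y**2 - y - 26/3, LT = x**2*y.

S(f_1,f_2): lcm = x**2*y. S = -5/2*x**2 + 1/12*x*y**2 + 1/4*y + 13/6.
  leading term x**2: no divisor's leading term divides it; move -5/2*x**2 to the remainder.
  leading term x*y**2: subtract (-1/48*x*y)·f_1 from 1/12*x*y**2 + 1/4*y + 13/6 → 1/12*x*y + 1/4*y + 13/6
  leading term x*y: subtract (-1/48*x)·f_1 from 1/12*x*y + 1/4*y + 13/6 → 1/12*x + 1/4*y + 13/6
  leading term x: no divisor's leading term divides it; move 1/12*x to the remainder.
  leading term y: subtract (-1/16)·f_1 from 1/4*y + 13/6 → 29/12
  leading term 1: no divisor's leading term divides it; move 29/12 to the remainder.
  remainder -5/2*x**2 + 1/12*x + 29/12 ≠ 0; add g_3 = -5/2*x**2 + 1/12*x + 29/12 to the basis.

S(f_1,g_3): leading monomials are coprime, so the S-polynomial reduces to 0 (Buchberger's first criterion).
S(f_2,g_3): lcm = x**2*y. S = 3/2*x**2 - 1/12*x*y**2 + 1/30*x*y + 43/60*y - 13/6.
  leading term x**2: subtract (-3/5)·g_3 from 3/2*x**2 - 1/12*x*y**2 + 1/30*x*y + 43/60*y - 13/6 → -1/12*x*y**2 + 1/30*x*y + 1/20*x + 43/60*y - 43/60
  leading term x*y**2: subtract (1/48*x*y)·f_1 from -1/12*x*y**2 + 1/30*x*y + 1/20*x + 43/60*y - 43/60 → -1/20*x*y + 1/20*x + 43/60*y - 43/60
  leading term x*y: subtract (1/80*x)·f_1 from -1/20*x*y + 1/20*x + 43/60*y - 43/60 → 43/60*y - 43/60
  leading term y: subtract (-43/240)·f_1 from 43/60*y - 43/60 → 0
  remainder 0.

Every S-polynomial of the final basis reduces to 0, so we have a Gröbner basis.
Inter-reduce: drop elements whose leading term is divisible by another's, tail-reduce, and make monic.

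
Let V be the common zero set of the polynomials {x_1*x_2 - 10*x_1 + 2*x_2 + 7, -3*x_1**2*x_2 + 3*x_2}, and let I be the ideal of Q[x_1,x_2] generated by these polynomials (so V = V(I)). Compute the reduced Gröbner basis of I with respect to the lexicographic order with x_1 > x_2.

G = {x_1 - 1/90*x_2**2 - 13/45*x_2 - 7/10, x_2**3 + 16*x_2**2 - 17*x_2}

The reduced Gröbner basis is the canonical form of the ideal for this ordering.

f_1 = x_1*x_2 - 10*x_1 + 2*x_2 + 7, LT = x_1*x_2.
f_2 = -3*x_1**2*x_2 + 3*x_2, LT = x_1**2*x_2.

S(f_1,f_2): lcm = x_1**2*x_2. S = -10*x_1**2 + 2*x_1*x_2 + 7*x_1 + x_2.
  leading term x_1**2: no divisor's leading term divides it; move -10*x_1**2 to the remainder.
  leading term x_1*x_2: subtract (2)·f_1 from 2*x_1*x_2 + 7*x_1 + x_2 → 27*x_1 - 3*x_2 - 14
  leading term x_1: no divisor's leading term divides it; move 27*x_1 to the remainder.
  leading term x_2: no divisor's leading term divides it; move -3*x_2 to the remainder.
  leading term 1: no divisor's leading term divides it; move -14 to the remainder.
  remainder -10*x_1**2 + 27*x_1 - 3*x_2 - 14 ≠ 0; add g_3 = -10*x_1**2 + 27*x_1 - 3*x_2 - 14 to the basis.

S(f_1,g_3): lcm = x_1**2*x_2. S = -10*x_1**2 + 47/10*x_1*x_2 + 7*x_1 - 3/10*x_2**2 - 7/5*x_2.
  leading term x_1**2: subtract (1)·g_3 from -10*x_1**2 + 47/10*x_1*x_2 + 7*x_1 - 3/10*x_2**2 - 7/5*x_2 → 47/10*x_1*x_2 - 20*x_1 - 3/10*x_2**2 + 8/5*x_2 + 14
  leading term x_1*x_2: subtract (47/10)·f_1 from 47/10*x_1*x_2 - 20*x_1 - 3/10*x_2**2 + 8/5*x_2 + 14 → 27*x_1 - 3/10*x_2**2 - 39/5*x_2 - 189/10
  leading term x_1: no divisor's leading term divides it; move 27*x_1 to the remainder.
  leading term x_2**2: no divisor's leading term divides it; move -3/10*x_2**2 to the remainder.
  leading term x_2: no divisor's leading term divides it; move -39/5*x_2 to the remainder.
  leading term 1: no divisor's leading term divides it; move -189/10 to the remainder.
  remainder 27*x_1 - 3/10*x_2**2 - 39/5*x_2 - 189/10 ≠ 0; add g_4 = 27*x_1 - 3/10*x_2**2 - 39/5*x_2 - 189/10 to the basis.

S(f_1,g_4): lcm = x_1*x_2. S = -10*x_1 + 1/90*x_2**3 + 13/45*x_2**2 + 27/10*x_2 + 7.
  leading term x_1: subtract (-10/27)·g_4 from -10*x_1 + 1/90*x_2**3 + 13/45*x_2**2 + 27/10*x_2 + 7 → 1/90*x_2**3 + 8/45*x_2**2 - 17/90*x_2
  leading term x_2**3: no divisor's leading term divides it; move 1/90*x_2**3 to the remainder.
  leading term x_2**2: no divisor's leading term divides it; move 8/45*x_2**2 to the remainder.
  leading term x_2: no divisor's leading term divides it; move -17/90*x_2 to the remainder.
  remainder 1/90*x_2**3 + 8/45*x_2**2 - 17/90*x_2 ≠ 0; add g_5 = 1/90*x_2**3 + 8/45*x_2**2 - 17/90*x_2 to the basis.

The other S-polynomials (S(f_2,g_3), S(f_2,g_4), S(g_3,g_4), S(f_1,g_5), S(f_2,g_5), S(g_3,g_5), S(g_4,g_5)) all reduce to 0 modulo the current basis, so we have a Gröbner basis.
Inter-reduce: drop elements whose leading term is divisible by another's, tail-reduce, and make monic.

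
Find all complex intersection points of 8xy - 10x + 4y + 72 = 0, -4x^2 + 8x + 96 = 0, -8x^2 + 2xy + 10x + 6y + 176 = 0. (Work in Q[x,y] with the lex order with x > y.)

Compute a lex Gröbner basis by Buchberger's algorithm.
f_1 = 8xy - 10x + 4y + 72, LT = xy.
f_2 = -4x^2 + 8x + 96, LT = x^2.
f_3 = -8x^2 + 2xy + 10x + 6y + 176, LT = x^2.

S(f_1,f_2): lcm = x^2y. S = -5/4x^2 + 5/2xy + 9x + 24y.
  leading term x^2: subtract (5/16)·f_2 from -5/4x^2 + 5/2xy + 9x + 24y → 5/2xy + 13/2x + 24y - 30
  leading term xy: subtract (5/16)·f_1 from 5/2xy + 13/2x + 24y - 30 → 77/8x + 91/4y - 105/2
  leading term x: no divisor's leading term divides it; move 77/8x to the remainder.
  leading term y: no divisor's leading term divides it; move 91/4y to the remainder.
  leading term 1: no divisor's leading term divides it; move -105/2 to the remainder.
  remainder 77/8x + 91/4y - 105/2 ≠ 0; add h_4 = 77/8x + 91/4y - 105/2 to the basis.

S(f_1,f_3): lcm = x^2y. S = -5/4x^2 + 1/4xy^2 + 7/4xy + 9x + 3/4y^2 + 22y.
  leading term x^2: subtract (5/16)·f_2 from -5/4x^2 + 1/4xy^2 + 7/4xy + 9x + 3/4y^2 + 22y → 1/4xy^2 + 7/4xy + 13/2x + 3/4y^2 + 22y - 30
  leading term xy^2: subtract (1/32y)·f_1 from 1/4xy^2 + 7/4xy + 13/2x + 3/4y^2 + 22y - 30 → 33/16xy + 13/2x + 5/8y^2 + 79/4y - 30
  leading term xy: subtract (33/128)·f_1 from 33/16xy + 13/2x + 5/8y^2 + 79/4y - 30 → 581/64x + 5/8y^2 + 599/32y - 777/16
  leading term x: subtract (83/88)·h_4 from 581/64x + 5/8y^2 + 599/32y - 777/16 → 5/8y^2 - 241/88y + 21/22
  leading term y^2: no divisor's leading term divides it; move 5/8y^2 to the remainder.
  leading term y: no divisor's leading term divides it; move -241/88y to the remainder.
  leading term 1: no divisor's leading term divides it; move 21/22 to the remainder.
  remainder 5/8y^2 - 241/88y + 21/22 ≠ 0; add h_5 = 5/8y^2 - 241/88y + 21/22 to the basis.

S(f_2,f_3): lcm = x^2. S = 1/4xy - 3/4x + 3/4y - 2.
  leading term xy: subtract (1/32)·f_1 from 1/4xy - 3/4x + 3/4y - 2 → -7/16x + 5/8y - 17/4
  leading term x: subtract (-1/22)·h_4 from -7/16x + 5/8y - 17/4 → 73/44y - 73/11
  leading term y: no divisor's leading term divides it; move 73/44y to the remainder.
  leading term 1: no divisor's leading term divides it; move -73/11 to the remainder.
  remainder 73/44y - 73/11 ≠ 0; add h_6 = 73/44y - 73/11 to the basis.

The other S-polynomials (S(f_1,h_4), S(f_2,h_4), S(f_3,h_4), S(f_1,h_5), S(f_2,h_5), S(f_3,h_5), S(h_4,h_5), S(f_1,h_6), S(f_2,h_6), S(f_3,h_6), S(h_4,h_6), S(h_5,h_6)) all reduce to 0 modulo the current basis, so we have a Gröbner basis.
Inter-reduce: drop elements whose leading term is divisible by another's, tail-reduce, and make monic.
Reduced Gröbner basis: {x + 4, y - 4}.

The lex basis is triangular: the last element involves only y. Solving y - 4 = 0 gives y ∈ {4}; substituting each value into the earlier elements determines the remaining variables.
  y = 4: the earlier basis element becomes x + 4 = 0, giving x = -4 — point (-4, 4).
Check: every point annihilates each of the original generators.

{(-4, 4)}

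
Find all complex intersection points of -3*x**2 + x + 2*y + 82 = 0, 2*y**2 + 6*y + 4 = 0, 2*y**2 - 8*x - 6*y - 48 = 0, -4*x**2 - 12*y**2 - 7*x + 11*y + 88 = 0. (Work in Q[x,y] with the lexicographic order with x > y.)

{(-5, -1)}

Compute a lex Gröbner basis by Buchberger's algorithm.
f_1 = -3*x**2 + x + 2*y + 82, LT = x**2.
f_2 = 2*y**2 + 6*y + 4, LT = y**2.
f_3 = -8*x + 2*y**2 - 6*y - 48, LT = x.
f_4 = -4*x**2 - 7*x - 12*y**2 + 11*y + 88, LT = x**2.

S(f_1,f_3): lcm = x**2. S = 1/4*x*y**2 - 3/4*x*y - 19/3*x - 2/3*y - 82/3.
  leading term x*y**2: subtract (1/8*x)·f_2 from 1/4*x*y**2 - 3/4*x*y - 19/3*x - 2/3*y - 82/3 → -3/2*x*y - 41/6*x - 2/3*y - 82/3
  leading term x*y: subtract (3/16*y)·f_3 from -3/2*x*y - 41/6*x - 2/3*y - 82/3 → -41/6*x - 3/8*y**3 + 9/8*y**2 + 25/3*y - 82/3
  leading term x: subtract (41/48)·f_3 from -41/6*x - 3/8*y**3 + 9/8*y**2 + 25/3*y - 82/3 → -3/8*y**3 - 7/12*y**2 + 323/24*y + 41/3
  leading term y**3: subtract (-3/16*y)·f_2 from -3/8*y**3 - 7/12*y**2 + 323/24*y + 41/3 → 13/24*y**2 + 341/24*y + 41/3
  leading term y**2: subtract (13/48)·f_2 from 13/24*y**2 + 341/24*y + 41/3 → 151/12*y + 151/12
  leading term y: no divisor's leading term divides it; move 151/12*y to the remainder.
  leading term 1: no divisor's leading term divides it; move 151/12 to the remainder.
  remainder 151/12*y + 151/12 ≠ 0; add h_5 = 151/12*y + 151/12 to the basis.

The other S-polynomials (S(f_1,f_2), S(f_1,f_4), S(f_2,f_3), S(f_2,f_4), S(f_3,f_4), S(f_1,h_5), S(f_2,h_5), S(f_3,h_5), S(f_4,h_5)) all reduce to 0 modulo the current basis, so we have a Gröbner basis.
Inter-reduce: drop elements whose leading term is divisible by another's, tail-reduce, and make monic.
Reduced Gröbner basis: {x + 5, y + 1}.

Elimination: the polynomial y + 1 lies in the elimination ideal for y, so y ∈ {-1}. For each such y, the remaining basis elements (now univariate) give the rest of the solution.
  y = -1: the earlier basis element becomes x + 5 = 0, giving x = -5 — point (-5, -1).
Substituting each solution back into the original system confirms all equations vanish.
This is the nonlinear analogue of row-reducing a linear system.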